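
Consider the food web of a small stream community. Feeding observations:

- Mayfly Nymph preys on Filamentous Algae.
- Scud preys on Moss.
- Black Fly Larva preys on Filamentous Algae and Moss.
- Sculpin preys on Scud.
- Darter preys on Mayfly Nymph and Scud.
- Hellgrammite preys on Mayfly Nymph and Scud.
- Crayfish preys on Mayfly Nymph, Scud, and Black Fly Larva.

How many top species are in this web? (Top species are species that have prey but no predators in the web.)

Top species (has prey, but nothing eats it): Darter, Sculpin, Hellgrammite, Crayfish.
Count: 4.

4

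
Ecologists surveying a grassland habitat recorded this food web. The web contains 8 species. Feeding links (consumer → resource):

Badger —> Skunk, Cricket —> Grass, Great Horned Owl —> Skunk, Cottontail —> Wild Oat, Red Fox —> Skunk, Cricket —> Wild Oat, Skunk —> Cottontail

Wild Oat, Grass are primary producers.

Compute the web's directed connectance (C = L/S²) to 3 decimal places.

C = 0.109

The web has S = 8 species and L = 7 feeding links.
C = L / S² = 7 / 64 = 0.1094 ≈ 0.109.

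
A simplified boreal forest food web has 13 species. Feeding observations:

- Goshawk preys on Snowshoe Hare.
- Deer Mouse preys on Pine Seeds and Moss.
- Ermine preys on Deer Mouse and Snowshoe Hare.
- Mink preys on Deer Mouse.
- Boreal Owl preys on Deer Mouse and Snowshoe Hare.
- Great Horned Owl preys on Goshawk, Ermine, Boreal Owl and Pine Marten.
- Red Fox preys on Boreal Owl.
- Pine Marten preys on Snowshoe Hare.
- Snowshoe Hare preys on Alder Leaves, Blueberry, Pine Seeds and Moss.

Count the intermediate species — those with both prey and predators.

Intermediate species (has both prey and predators): Deer Mouse, Snowshoe Hare, Goshawk, Ermine, Pine Marten, Boreal Owl.
Count: 6.

6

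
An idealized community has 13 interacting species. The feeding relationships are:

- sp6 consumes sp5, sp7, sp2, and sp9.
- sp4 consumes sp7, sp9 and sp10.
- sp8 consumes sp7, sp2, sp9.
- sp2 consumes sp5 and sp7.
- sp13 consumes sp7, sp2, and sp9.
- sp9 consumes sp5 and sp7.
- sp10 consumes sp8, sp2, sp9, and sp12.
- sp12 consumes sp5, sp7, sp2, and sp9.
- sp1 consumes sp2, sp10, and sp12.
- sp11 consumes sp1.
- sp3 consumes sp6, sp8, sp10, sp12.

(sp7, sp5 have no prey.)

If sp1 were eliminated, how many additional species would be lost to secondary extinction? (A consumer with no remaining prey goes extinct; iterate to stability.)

Remove sp1.
Round 1: sp11 (all prey gone) → extinct.
No further losses. Total secondary extinctions: 1.

1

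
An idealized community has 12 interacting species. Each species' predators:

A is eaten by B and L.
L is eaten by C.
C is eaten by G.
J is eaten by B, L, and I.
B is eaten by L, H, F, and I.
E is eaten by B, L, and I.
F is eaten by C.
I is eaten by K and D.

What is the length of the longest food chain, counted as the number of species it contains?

5 species

One longest chain: A → B → L → C → G.
It has 5 species and 4 links.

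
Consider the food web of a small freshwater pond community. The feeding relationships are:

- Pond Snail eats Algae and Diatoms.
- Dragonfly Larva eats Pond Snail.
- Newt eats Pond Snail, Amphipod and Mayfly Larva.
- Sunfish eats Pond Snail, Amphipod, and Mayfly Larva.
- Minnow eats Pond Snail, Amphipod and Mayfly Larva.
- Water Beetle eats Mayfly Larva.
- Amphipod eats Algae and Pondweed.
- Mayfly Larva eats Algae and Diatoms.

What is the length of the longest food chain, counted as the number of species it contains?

3 species

One longest chain: Diatoms → Mayfly Larva → Sunfish.
It has 3 species and 2 links.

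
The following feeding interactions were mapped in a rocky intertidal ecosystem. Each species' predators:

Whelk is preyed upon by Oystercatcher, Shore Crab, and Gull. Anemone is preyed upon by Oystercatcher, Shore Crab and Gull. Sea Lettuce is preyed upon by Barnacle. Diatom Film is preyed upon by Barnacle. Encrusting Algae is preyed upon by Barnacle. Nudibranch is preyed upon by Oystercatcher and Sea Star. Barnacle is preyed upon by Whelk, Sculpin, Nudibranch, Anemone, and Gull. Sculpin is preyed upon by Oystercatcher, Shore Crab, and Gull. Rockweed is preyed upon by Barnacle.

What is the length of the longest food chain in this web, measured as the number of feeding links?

3 links

One longest chain: Diatom Film → Barnacle → Whelk → Oystercatcher.
It has 4 species and 3 links.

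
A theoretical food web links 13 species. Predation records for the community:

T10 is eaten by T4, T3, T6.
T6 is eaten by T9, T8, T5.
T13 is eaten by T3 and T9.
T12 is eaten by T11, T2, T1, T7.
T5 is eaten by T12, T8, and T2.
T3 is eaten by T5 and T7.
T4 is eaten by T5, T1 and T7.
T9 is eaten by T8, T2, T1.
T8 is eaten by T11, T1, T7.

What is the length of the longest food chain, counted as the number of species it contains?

One longest chain: T10 → T6 → T9 → T8 → T1.
It has 5 species and 4 links.

5 species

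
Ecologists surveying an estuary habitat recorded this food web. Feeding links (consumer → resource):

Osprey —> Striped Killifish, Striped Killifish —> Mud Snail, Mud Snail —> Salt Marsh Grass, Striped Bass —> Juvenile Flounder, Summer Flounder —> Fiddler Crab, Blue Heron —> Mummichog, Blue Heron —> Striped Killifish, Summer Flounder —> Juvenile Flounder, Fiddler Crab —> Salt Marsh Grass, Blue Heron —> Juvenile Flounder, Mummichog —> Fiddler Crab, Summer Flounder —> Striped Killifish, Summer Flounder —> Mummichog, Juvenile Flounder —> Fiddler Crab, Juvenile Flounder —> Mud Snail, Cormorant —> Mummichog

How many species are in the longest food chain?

4 species

One longest chain: Salt Marsh Grass → Mud Snail → Striped Killifish → Osprey.
It has 4 species and 3 links.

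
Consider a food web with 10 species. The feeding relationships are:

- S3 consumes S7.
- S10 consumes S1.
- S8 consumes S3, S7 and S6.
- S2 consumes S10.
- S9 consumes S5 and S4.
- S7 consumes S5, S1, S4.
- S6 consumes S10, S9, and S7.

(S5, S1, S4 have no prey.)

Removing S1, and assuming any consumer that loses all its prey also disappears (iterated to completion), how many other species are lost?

Remove S1.
Round 1: S10 (all prey gone) → extinct.
Round 2: S2 (all prey gone) → extinct.
No further losses. Total secondary extinctions: 2.

2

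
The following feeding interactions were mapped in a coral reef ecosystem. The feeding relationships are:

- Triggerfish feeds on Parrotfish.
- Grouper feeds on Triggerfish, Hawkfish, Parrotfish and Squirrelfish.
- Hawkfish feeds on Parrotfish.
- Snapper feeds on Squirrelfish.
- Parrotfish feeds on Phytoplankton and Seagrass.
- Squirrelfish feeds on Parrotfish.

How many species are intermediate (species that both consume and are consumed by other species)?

Intermediate species (has both prey and predators): Parrotfish, Squirrelfish, Triggerfish, Hawkfish.
Count: 4.

4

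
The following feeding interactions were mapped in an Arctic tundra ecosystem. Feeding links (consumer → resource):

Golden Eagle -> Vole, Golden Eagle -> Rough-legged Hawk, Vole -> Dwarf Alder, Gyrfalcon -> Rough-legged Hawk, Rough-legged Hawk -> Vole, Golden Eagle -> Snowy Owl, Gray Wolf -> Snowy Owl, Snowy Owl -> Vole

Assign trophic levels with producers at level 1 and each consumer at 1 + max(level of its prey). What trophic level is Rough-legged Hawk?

Dwarf Alder is a producer → level 1.
Vole eats Dwarf Alder → level 2.
Rough-legged Hawk eats Vole → level 3.

Trophic level 3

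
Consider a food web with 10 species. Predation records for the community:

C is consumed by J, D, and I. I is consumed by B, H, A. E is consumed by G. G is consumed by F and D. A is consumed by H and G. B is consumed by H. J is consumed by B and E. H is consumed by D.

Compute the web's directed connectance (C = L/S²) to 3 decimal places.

C = 0.150

The web has S = 10 species and L = 15 feeding links.
C = L / S² = 15 / 100 = 0.1500 ≈ 0.150.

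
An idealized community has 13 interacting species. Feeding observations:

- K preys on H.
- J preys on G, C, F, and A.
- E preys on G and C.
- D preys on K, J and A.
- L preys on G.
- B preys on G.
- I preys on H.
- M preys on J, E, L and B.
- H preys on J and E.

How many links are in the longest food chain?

One longest chain: C → E → H → K → D.
It has 5 species and 4 links.

4 links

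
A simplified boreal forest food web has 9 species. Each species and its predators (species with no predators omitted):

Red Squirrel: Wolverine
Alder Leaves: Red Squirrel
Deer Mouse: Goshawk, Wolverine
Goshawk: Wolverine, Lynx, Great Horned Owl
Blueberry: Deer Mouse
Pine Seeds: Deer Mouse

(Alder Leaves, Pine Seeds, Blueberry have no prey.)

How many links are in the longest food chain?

One longest chain: Pine Seeds → Deer Mouse → Goshawk → Wolverine.
It has 4 species and 3 links.

3 links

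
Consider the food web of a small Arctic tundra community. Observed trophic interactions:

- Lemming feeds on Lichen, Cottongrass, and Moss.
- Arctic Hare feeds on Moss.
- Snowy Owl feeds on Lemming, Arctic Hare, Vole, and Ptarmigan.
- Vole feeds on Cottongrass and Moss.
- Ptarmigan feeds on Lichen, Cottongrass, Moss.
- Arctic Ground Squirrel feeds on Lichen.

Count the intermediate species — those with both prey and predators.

Intermediate species (has both prey and predators): Lemming, Ptarmigan, Vole, Arctic Hare.
Count: 4.

4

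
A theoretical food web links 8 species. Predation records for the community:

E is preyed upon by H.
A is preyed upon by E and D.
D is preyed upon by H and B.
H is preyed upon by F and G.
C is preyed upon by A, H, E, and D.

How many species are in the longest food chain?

5 species

One longest chain: C → A → E → H → F.
It has 5 species and 4 links.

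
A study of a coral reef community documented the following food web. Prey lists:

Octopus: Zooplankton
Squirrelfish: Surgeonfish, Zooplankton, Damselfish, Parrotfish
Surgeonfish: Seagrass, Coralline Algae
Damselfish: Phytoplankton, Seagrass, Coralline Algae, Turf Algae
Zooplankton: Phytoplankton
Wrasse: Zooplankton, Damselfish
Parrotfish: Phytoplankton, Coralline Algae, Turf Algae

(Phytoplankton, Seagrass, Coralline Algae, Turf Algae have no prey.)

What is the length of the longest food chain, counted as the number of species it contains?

One longest chain: Phytoplankton → Zooplankton → Octopus.
It has 3 species and 2 links.

3 species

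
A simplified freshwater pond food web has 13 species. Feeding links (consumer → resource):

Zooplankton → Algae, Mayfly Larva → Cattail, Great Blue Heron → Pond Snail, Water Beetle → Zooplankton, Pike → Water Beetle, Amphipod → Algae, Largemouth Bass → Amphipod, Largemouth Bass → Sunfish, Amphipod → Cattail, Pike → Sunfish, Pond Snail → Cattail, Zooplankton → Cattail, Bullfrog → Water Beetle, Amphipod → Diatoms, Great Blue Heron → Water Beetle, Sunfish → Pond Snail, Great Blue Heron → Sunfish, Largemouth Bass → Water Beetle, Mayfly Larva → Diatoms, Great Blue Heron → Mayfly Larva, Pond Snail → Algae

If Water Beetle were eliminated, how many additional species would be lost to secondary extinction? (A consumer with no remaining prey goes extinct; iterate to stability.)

1

Remove Water Beetle.
Round 1: Bullfrog (all prey gone) → extinct.
No further losses. Total secondary extinctions: 1.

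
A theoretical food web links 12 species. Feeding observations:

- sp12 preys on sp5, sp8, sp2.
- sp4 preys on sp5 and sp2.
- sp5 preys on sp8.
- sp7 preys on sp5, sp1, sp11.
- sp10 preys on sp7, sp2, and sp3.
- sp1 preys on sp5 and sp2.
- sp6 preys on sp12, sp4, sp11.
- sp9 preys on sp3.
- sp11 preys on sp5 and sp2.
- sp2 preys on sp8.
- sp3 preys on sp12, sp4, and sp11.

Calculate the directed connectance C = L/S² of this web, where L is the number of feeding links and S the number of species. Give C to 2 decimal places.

C = 0.17

The web has S = 12 species and L = 24 feeding links.
C = L / S² = 24 / 144 = 0.1667 ≈ 0.17.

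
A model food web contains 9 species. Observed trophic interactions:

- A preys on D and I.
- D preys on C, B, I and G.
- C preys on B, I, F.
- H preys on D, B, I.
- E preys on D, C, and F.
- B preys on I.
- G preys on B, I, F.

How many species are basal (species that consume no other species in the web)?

Basal species (no prey listed): I, F.
Count: 2.

2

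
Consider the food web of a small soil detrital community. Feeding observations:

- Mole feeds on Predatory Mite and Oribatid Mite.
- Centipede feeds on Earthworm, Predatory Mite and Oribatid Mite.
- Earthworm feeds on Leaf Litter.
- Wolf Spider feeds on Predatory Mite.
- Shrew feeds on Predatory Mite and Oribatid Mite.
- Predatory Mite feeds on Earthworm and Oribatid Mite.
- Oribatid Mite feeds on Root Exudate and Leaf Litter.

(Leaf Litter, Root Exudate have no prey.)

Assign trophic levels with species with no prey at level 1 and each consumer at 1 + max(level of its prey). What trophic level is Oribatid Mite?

Leaf Litter has no prey (basal) → level 1.
Oribatid Mite eats Leaf Litter (level 1); other prey at levels: Root Exudate 1 → level 2.

Trophic level 2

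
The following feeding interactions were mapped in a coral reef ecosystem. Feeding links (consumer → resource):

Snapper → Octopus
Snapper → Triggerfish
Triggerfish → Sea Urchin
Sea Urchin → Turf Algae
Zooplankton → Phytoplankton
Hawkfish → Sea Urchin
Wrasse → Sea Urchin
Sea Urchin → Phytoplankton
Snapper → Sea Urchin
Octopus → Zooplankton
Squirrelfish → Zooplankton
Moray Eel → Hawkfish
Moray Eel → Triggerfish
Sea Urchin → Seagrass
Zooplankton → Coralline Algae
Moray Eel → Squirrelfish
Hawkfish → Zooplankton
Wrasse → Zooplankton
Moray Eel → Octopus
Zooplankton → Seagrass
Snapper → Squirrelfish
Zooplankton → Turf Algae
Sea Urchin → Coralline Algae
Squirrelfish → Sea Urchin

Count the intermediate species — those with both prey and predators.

6

Intermediate species (has both prey and predators): Zooplankton, Sea Urchin, Hawkfish, Triggerfish, Octopus, Squirrelfish.
Count: 6.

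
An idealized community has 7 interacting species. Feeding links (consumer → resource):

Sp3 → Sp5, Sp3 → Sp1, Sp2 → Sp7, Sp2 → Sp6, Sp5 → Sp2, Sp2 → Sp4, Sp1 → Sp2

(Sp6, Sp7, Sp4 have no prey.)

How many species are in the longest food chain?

One longest chain: Sp6 → Sp2 → Sp5 → Sp3.
It has 4 species and 3 links.

4 species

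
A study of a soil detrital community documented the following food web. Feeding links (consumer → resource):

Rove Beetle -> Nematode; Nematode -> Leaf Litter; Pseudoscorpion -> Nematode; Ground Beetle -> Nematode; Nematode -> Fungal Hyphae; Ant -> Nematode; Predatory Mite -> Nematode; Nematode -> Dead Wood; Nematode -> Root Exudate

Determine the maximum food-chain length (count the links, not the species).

2 links

One longest chain: Fungal Hyphae → Nematode → Pseudoscorpion.
It has 3 species and 2 links.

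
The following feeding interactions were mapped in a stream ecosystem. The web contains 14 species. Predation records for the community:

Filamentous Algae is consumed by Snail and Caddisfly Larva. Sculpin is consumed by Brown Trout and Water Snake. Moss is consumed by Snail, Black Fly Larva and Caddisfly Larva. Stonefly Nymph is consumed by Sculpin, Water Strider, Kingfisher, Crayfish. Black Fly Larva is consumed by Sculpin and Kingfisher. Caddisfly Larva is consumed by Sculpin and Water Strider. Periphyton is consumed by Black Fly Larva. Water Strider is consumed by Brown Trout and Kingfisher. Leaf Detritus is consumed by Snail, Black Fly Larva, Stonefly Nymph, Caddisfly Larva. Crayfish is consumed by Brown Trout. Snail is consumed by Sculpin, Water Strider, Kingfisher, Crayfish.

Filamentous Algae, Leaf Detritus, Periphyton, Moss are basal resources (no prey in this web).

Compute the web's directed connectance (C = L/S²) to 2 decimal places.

The web has S = 14 species and L = 27 feeding links.
C = L / S² = 27 / 196 = 0.1378 ≈ 0.14.

C = 0.14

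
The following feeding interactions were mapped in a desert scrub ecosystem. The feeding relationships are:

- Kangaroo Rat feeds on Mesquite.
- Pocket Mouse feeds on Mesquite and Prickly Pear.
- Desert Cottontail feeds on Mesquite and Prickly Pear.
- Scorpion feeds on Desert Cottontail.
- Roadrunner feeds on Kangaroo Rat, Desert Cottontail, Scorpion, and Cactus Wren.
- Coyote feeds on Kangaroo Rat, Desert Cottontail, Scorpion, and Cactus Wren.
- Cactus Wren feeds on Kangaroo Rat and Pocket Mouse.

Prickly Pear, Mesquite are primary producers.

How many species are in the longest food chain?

4 species

One longest chain: Prickly Pear → Desert Cottontail → Scorpion → Coyote.
It has 4 species and 3 links.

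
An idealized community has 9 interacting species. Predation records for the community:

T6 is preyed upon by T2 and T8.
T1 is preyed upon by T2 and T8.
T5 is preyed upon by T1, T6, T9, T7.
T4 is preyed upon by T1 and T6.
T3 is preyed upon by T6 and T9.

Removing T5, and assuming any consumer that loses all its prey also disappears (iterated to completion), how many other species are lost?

Remove T5.
Round 1: T7 (all prey gone) → extinct.
No further losses. Total secondary extinctions: 1.

1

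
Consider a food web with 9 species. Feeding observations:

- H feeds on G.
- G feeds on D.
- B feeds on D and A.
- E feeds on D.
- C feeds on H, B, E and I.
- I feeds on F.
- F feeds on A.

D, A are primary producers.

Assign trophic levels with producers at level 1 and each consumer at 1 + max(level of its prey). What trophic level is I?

A is a producer → level 1.
F eats A → level 2.
I eats F → level 3.

Trophic level 3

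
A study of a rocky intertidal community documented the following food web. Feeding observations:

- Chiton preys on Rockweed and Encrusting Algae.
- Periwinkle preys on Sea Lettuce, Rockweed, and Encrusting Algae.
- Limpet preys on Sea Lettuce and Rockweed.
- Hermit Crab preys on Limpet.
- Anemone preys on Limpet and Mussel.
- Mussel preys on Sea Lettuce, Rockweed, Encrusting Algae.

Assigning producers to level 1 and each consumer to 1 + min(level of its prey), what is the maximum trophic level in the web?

Producers (level 1): Encrusting Algae, Sea Lettuce, Rockweed.
Following each consumer down to its lowest-level prey: Sea Lettuce → Limpet → Hermit Crab (levels 1 through 3).
All prey of Hermit Crab (Limpet 2) are at level 2 or above, so Hermit Crab is at level 1 + 2 = 3.
Every consumer has at least one prey at level 2 or below, so none exceeds level 3.

3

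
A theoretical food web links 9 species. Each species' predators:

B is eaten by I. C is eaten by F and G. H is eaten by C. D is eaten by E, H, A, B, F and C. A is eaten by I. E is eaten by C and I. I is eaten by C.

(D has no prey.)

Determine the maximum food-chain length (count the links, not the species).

One longest chain: D → A → I → C → F.
It has 5 species and 4 links.

4 links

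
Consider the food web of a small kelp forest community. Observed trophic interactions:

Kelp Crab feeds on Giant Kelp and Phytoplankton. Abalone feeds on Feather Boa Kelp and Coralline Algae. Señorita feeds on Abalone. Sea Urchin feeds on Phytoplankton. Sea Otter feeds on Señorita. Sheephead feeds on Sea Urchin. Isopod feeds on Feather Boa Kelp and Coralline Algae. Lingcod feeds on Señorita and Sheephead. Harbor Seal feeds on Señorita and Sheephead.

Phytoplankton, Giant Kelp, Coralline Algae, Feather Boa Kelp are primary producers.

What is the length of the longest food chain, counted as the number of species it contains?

4 species

One longest chain: Coralline Algae → Abalone → Señorita → Sea Otter.
It has 4 species and 3 links.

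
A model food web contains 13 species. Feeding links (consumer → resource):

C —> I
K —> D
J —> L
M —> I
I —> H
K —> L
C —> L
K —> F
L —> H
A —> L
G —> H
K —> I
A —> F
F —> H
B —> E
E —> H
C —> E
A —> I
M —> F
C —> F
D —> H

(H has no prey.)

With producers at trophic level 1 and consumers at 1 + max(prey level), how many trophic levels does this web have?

Producers (level 1): H.
H → E → B gives B level 3.
No species has a prey at level 3, so no species reaches level 4.

3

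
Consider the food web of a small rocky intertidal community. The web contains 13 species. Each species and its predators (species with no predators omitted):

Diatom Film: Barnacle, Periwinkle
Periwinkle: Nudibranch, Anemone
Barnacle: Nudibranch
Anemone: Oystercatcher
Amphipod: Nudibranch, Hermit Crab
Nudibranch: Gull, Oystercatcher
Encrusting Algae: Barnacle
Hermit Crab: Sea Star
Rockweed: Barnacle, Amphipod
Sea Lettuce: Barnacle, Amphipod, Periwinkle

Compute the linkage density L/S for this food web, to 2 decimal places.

L/S = 1.31

There are L = 17 links among S = 13 species.
L/S = 17/13 = 1.3077 ≈ 1.31.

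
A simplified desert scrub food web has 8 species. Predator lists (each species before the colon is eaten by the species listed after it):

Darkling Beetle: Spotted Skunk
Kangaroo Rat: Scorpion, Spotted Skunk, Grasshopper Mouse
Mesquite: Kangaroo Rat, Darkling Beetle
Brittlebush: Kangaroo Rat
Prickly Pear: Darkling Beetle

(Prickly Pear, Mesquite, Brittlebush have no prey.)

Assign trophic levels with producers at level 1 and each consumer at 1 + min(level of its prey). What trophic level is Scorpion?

Trophic level 3

Mesquite is a producer → level 1.
Kangaroo Rat eats Mesquite → level 2.
Scorpion eats Kangaroo Rat → level 3.
No prey of Scorpion is below level 2, so 3 is the minimum.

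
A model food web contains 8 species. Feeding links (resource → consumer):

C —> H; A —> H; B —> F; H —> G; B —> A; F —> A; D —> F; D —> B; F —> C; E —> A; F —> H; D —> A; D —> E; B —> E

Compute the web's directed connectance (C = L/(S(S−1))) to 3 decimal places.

C = 0.250

The web has S = 8 species and L = 14 feeding links.
C = L / (S(S−1)) = 14 / 56 = 0.2500 ≈ 0.250.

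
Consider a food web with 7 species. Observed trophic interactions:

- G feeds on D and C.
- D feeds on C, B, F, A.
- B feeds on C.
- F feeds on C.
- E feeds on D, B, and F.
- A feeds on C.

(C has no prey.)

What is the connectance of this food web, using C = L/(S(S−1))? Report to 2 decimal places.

C = 0.29

The web has S = 7 species and L = 12 feeding links.
C = L / (S(S−1)) = 12 / 42 = 0.2857 ≈ 0.29.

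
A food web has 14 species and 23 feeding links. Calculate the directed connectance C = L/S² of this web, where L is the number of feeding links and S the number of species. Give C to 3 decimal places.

C = 0.117

The web has S = 14 species and L = 23 feeding links.
C = L / S² = 23 / 196 = 0.1173 ≈ 0.117.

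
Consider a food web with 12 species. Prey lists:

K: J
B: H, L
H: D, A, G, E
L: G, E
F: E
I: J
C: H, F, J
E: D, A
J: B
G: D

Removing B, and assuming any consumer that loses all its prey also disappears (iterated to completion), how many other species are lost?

3

Remove B.
Round 1: J (all prey gone) → extinct.
Round 2: I (all prey gone), K (all prey gone) → extinct.
No further losses. Total secondary extinctions: 3.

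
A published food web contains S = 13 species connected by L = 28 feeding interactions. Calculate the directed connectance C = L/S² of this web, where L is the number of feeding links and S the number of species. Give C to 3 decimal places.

C = 0.166

The web has S = 13 species and L = 28 feeding links.
C = L / S² = 28 / 169 = 0.1657 ≈ 0.166.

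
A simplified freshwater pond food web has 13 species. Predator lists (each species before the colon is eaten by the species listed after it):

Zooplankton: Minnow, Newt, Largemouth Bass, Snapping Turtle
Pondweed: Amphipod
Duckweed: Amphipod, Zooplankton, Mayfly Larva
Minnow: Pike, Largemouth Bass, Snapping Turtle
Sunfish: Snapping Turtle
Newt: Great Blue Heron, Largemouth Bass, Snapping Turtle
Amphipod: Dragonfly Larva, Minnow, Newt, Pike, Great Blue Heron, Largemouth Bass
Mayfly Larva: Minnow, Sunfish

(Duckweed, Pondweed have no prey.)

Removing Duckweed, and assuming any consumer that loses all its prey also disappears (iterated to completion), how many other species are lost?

3

Remove Duckweed.
Round 1: Zooplankton (all prey gone), Mayfly Larva (all prey gone) → extinct.
Round 2: Sunfish (all prey gone) → extinct.
No further losses. Total secondary extinctions: 3.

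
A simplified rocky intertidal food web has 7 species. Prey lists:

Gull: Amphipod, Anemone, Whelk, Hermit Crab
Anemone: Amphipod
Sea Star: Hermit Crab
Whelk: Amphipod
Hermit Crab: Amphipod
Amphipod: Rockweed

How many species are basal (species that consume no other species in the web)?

Basal species (no prey listed): Rockweed.
Count: 1.

1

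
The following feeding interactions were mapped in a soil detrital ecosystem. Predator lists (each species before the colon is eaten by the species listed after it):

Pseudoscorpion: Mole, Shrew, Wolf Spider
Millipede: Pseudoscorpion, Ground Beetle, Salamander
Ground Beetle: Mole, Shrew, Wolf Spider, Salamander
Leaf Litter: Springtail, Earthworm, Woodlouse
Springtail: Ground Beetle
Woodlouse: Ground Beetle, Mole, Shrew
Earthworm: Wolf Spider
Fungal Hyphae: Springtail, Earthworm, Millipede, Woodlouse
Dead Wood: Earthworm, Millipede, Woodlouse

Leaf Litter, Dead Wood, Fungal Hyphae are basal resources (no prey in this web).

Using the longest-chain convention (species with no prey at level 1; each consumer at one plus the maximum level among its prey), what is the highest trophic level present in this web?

Basal resources (level 1): Leaf Litter, Dead Wood, Fungal Hyphae.
Leaf Litter → Springtail → Ground Beetle → Shrew gives Shrew level 4.
No species has a prey at level 4, so no species reaches level 5.

4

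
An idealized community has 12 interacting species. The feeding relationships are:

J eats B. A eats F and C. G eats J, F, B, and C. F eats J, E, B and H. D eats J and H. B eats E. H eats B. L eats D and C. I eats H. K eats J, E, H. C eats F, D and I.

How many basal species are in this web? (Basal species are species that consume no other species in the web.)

Basal species (no prey listed): E.
Count: 1.

1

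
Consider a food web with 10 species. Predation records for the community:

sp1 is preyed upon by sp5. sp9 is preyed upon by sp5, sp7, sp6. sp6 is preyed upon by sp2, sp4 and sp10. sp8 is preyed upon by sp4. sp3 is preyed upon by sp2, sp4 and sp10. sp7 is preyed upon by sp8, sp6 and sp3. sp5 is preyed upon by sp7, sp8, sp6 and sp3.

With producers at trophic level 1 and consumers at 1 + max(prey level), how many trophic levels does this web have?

Producers (level 1): sp9, sp1.
sp9 → sp5 → sp7 → sp6 → sp4 gives sp4 level 5.
No species has a prey at level 5, so no species reaches level 6.

5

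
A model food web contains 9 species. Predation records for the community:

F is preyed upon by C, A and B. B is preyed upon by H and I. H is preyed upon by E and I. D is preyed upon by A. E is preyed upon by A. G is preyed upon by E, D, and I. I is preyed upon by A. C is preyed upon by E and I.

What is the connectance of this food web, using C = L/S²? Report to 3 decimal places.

The web has S = 9 species and L = 15 feeding links.
C = L / S² = 15 / 81 = 0.1852 ≈ 0.185.

C = 0.185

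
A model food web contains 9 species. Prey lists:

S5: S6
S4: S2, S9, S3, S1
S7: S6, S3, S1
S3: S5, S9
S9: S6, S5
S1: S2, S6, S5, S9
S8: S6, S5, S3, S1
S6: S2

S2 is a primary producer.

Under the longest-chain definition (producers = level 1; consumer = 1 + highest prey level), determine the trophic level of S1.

Trophic level 5

S2 is a producer → level 1.
S6 eats S2 → level 2.
S5 eats S6 → level 3.
S9 eats S5 (level 3); other prey at levels: S6 2 → level 4.
S1 eats S9 (level 4); other prey at levels: S2 1, S6 2, S5 3 → level 5.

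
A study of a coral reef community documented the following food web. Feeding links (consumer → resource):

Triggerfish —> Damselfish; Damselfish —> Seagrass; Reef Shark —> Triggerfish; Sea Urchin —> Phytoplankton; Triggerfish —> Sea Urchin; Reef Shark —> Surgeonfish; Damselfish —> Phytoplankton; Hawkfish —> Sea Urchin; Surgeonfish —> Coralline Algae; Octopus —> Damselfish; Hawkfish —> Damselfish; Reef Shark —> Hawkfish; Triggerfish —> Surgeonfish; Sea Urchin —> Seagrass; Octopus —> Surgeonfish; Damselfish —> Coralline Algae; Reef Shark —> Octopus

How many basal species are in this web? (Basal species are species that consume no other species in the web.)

Basal species (no prey listed): Seagrass, Coralline Algae, Phytoplankton.
Count: 3.

3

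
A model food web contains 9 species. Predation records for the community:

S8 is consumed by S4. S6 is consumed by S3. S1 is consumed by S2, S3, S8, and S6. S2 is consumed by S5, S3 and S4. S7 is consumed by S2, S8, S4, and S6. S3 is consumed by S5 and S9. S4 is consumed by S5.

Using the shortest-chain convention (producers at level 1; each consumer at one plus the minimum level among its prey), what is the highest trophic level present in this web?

Producers (level 1): S1, S7.
Following each consumer down to its lowest-level prey: S1 → S3 → S9 (levels 1 through 3).
All prey of S9 (S3 2) are at level 2 or above, so S9 is at level 1 + 2 = 3.
Every consumer has at least one prey at level 2 or below, so none exceeds level 3.

3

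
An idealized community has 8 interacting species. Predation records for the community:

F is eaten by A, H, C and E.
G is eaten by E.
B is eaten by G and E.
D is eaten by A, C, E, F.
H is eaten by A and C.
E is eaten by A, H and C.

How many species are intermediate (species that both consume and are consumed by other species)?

Intermediate species (has both prey and predators): G, F, E, H.
Count: 4.

4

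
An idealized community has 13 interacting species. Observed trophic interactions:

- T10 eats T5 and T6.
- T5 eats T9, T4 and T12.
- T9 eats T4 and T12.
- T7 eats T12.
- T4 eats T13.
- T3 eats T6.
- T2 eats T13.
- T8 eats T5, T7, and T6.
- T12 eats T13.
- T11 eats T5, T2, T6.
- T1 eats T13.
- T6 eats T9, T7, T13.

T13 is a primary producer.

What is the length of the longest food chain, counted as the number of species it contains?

One longest chain: T13 → T4 → T9 → T5 → T11.
It has 5 species and 4 links.

5 species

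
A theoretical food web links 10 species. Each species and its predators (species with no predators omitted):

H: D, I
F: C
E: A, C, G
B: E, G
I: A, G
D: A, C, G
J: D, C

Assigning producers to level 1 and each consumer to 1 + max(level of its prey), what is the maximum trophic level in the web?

3

Producers (level 1): J, H, F, B.
B → E → C gives C level 3.
No species has a prey at level 3, so no species reaches level 4.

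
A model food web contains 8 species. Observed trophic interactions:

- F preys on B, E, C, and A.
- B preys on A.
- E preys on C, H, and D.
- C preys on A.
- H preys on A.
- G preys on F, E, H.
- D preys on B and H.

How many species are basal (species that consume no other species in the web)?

1

Basal species (no prey listed): A.
Count: 1.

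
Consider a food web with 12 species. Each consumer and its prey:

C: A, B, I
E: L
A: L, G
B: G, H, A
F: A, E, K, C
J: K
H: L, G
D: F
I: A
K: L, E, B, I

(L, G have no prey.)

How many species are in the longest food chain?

6 species

One longest chain: L → H → B → C → F → D.
It has 6 species and 5 links.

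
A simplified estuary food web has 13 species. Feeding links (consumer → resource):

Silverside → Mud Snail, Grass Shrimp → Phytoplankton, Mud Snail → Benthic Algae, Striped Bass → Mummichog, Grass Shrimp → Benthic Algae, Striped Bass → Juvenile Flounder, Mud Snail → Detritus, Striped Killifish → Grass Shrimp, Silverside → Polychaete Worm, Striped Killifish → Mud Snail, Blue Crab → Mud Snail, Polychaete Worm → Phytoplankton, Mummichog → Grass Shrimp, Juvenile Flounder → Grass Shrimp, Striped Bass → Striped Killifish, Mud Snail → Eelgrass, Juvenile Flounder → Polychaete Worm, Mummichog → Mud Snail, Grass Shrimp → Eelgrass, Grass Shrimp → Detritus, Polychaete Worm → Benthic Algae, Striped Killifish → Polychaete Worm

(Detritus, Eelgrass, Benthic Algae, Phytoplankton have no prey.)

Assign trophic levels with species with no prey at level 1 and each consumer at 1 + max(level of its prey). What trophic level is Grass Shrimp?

Detritus has no prey (basal) → level 1.
Grass Shrimp eats Detritus (level 1); other prey at levels: Eelgrass 1, Benthic Algae 1, Phytoplankton 1 → level 2.

Trophic level 2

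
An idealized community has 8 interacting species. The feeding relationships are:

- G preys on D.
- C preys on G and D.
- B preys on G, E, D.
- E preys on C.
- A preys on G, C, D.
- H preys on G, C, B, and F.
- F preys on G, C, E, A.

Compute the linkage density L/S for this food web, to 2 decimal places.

L/S = 2.25

There are L = 18 links among S = 8 species.
L/S = 18/8 = 2.2500 ≈ 2.25.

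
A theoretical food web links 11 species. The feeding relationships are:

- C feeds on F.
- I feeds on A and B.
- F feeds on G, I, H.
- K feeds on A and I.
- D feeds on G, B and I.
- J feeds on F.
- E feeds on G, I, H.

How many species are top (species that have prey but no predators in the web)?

5

Top species (has prey, but nothing eats it): K, E, D, J, C.
Count: 5.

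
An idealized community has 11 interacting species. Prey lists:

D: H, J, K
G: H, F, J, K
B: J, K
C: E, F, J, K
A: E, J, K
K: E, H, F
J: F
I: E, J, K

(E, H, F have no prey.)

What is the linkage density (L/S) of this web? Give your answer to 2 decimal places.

There are L = 23 links among S = 11 species.
L/S = 23/11 = 2.0909 ≈ 2.09.

L/S = 2.09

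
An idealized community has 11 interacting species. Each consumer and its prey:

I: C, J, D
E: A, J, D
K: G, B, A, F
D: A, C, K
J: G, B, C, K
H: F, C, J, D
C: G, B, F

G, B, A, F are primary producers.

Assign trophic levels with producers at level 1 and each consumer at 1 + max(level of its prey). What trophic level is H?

G is a producer → level 1.
C eats G (level 1); other prey at levels: B 1, F 1 → level 2.
J eats C (level 2); other prey at levels: G 1, B 1, K 2 → level 3.
H eats J (level 3); other prey at levels: F 1, C 2, D 3 → level 4.

Trophic level 4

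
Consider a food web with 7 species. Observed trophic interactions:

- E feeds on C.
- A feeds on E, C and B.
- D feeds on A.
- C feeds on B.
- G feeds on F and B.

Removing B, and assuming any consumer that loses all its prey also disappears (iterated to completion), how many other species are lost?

4

Remove B.
Round 1: C (all prey gone) → extinct.
Round 2: E (all prey gone) → extinct.
Round 3: A (all prey gone) → extinct.
Round 4: D (all prey gone) → extinct.
No further losses. Total secondary extinctions: 4.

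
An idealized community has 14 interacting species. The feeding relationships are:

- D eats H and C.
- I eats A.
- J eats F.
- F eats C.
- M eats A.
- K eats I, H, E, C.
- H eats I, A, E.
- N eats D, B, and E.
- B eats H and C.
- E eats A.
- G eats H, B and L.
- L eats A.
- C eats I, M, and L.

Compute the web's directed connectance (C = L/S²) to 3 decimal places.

C = 0.133

The web has S = 14 species and L = 26 feeding links.
C = L / S² = 26 / 196 = 0.1327 ≈ 0.133.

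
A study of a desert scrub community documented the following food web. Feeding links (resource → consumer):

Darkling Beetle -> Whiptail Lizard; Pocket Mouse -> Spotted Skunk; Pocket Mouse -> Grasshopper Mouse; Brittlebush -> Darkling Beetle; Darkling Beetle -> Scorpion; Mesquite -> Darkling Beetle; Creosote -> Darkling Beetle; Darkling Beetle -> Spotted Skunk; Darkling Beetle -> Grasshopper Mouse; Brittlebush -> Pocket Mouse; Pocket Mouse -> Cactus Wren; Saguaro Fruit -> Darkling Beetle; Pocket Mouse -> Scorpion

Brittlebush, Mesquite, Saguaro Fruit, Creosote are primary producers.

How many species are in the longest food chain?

One longest chain: Brittlebush → Pocket Mouse → Grasshopper Mouse.
It has 3 species and 2 links.

3 species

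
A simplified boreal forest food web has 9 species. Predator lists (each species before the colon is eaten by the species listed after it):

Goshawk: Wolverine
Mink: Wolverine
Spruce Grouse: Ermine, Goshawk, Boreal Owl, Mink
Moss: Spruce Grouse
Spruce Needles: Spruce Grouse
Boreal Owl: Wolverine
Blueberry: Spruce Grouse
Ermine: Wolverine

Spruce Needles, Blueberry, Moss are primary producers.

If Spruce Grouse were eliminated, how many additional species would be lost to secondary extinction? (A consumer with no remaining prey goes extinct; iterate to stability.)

Remove Spruce Grouse.
Round 1: Ermine (all prey gone), Goshawk (all prey gone), Boreal Owl (all prey gone), Mink (all prey gone) → extinct.
Round 2: Wolverine (all prey gone) → extinct.
No further losses. Total secondary extinctions: 5.

5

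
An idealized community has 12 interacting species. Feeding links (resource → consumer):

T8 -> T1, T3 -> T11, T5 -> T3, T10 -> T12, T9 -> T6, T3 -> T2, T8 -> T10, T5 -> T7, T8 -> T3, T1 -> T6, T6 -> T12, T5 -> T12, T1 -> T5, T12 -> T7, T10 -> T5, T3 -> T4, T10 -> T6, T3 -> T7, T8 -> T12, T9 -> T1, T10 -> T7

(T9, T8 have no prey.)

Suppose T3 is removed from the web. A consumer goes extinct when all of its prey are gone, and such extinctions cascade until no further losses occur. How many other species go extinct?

3

Remove T3.
Round 1: T4 (all prey gone), T11 (all prey gone), T2 (all prey gone) → extinct.
No further losses. Total secondary extinctions: 3.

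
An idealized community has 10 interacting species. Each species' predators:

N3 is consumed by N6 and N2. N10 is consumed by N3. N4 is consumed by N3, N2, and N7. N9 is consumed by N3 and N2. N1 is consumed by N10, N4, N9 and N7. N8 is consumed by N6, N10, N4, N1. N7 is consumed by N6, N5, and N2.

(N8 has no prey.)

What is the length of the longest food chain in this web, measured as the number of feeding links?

One longest chain: N8 → N1 → N10 → N3 → N6.
It has 5 species and 4 links.

4 links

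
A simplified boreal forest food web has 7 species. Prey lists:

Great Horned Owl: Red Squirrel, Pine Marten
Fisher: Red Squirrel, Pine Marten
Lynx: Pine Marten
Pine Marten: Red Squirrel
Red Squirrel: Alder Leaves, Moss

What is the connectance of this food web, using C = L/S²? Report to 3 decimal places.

C = 0.163

The web has S = 7 species and L = 8 feeding links.
C = L / S² = 8 / 49 = 0.1633 ≈ 0.163.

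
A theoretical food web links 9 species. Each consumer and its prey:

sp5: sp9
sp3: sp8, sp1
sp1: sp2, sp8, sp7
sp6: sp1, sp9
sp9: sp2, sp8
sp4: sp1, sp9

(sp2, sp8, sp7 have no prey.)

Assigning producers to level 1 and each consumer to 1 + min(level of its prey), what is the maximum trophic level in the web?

3

Producers (level 1): sp2, sp8, sp7.
Following each consumer down to its lowest-level prey: sp2 → sp1 → sp6 (levels 1 through 3).
All prey of sp6 (sp1 2, sp9 2) are at level 2 or above, so sp6 is at level 1 + 2 = 3.
Every consumer has at least one prey at level 2 or below, so none exceeds level 3.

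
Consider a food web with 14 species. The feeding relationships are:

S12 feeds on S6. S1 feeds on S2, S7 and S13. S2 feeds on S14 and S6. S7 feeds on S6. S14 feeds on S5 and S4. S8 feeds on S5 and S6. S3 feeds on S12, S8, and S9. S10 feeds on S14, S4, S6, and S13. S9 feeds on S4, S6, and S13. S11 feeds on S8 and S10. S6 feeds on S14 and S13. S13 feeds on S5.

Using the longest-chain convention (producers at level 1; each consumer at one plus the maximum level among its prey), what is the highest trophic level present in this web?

5

Producers (level 1): S5, S4.
S5 → S13 → S6 → S7 → S1 gives S1 level 5.
No species has a prey at level 5, so no species reaches level 6.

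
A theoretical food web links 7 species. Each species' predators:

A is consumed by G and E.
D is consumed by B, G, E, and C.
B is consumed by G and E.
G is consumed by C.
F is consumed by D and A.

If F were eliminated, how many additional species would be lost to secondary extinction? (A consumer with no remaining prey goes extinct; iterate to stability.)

6

Remove F.
Round 1: D (all prey gone), A (all prey gone) → extinct.
Round 2: B (all prey gone) → extinct.
Round 3: E (all prey gone), G (all prey gone) → extinct.
Round 4: C (all prey gone) → extinct.
No further losses. Total secondary extinctions: 6.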